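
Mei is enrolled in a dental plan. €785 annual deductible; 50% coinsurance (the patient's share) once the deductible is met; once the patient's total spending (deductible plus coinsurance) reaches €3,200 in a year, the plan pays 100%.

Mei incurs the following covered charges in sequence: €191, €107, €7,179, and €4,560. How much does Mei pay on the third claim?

€2,902

Claim 1 — €191: entire amount goes to the deductible. Patient owes €191 (running OOP €191).
Claim 2 — €107: fully absorbed by the deductible. Patient owes €107 (running OOP €298).
Claim 3 — €7,179: €487 to deductible, leaving €6,692; patient's 50% is €3,346. Deductible plus coinsurance: €487 + €3,346 = €3,833. That would push OOP to €4,131, over the €3,200 cap, so patient pays €3,200 − €298 = €2,902.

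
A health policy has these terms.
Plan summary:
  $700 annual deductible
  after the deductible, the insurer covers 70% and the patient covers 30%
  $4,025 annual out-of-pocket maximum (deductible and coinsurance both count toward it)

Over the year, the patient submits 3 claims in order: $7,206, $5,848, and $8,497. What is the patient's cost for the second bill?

$1,373.20

Bill 1, $7,206: $700 finishes the deductible; $6,506 goes to coinsurance; coinsurance $6,506 × 30% = $1,951.80. Patient pays $2,651.80; OOP now $2,651.80.
Bill 2, $5,848: deductible met; 30% of $5,848 = $1,754.40. Adding that to $2,651.80 gives $4,406.20, past the $4,025 cap; patient pays only $4,025 − $2,651.80 = $1,373.20.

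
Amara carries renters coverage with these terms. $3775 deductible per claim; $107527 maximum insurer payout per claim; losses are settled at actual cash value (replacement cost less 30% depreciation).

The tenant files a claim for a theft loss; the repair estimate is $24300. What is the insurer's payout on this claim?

Depreciate 30%: the covered value is $24300 × 0.7 = $17010.
Less the $3775 deductible: $17010 − $3775 = $13235.
$13235 ≤ $107527, so the limit doesn't bind; insurer pays $13235.

$13235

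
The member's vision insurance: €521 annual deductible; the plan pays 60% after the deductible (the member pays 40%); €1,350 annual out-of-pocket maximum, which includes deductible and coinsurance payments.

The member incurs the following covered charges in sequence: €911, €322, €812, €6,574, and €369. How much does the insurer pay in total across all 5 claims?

Bill 1, €911: deductible takes €521, €390 remains; 40% of €390 = €156. Member owes €677 (running OOP €677). Insurer: €911 − €677 = €234.
Bill 2, €322: 40% coinsurance on €322 = €128.80. Member owes €128.80 (running OOP €805.80). Insurer: €322 − €128.80 = €193.20.
Bill 3, €812: 40% coinsurance on €812 = €324.80. Member owes €324.80 (running OOP €1,130.60). Plan pays €812 − €324.80 = €487.20.
Bill 4, €6,574: 40% coinsurance on €6,574 = €2,629.60. That would push OOP to €3,760.20, over the €1,350 cap, so member pays €1,350 − €1,130.60 = €219.40. Insurer: €6,574 − €219.40 = €6,354.60.
Bill 5, €369: deductible met; 40% of €369 = €147.60. Adding that to €1,350 gives €1,497.60, past the €1,350 cap; member pays only €1,350 − €1,350 = €0. Insurer: €369 − €0 = €369.
Insurer total = bills − member's total = €8,988 − €1,350 = €7,638.

€7,638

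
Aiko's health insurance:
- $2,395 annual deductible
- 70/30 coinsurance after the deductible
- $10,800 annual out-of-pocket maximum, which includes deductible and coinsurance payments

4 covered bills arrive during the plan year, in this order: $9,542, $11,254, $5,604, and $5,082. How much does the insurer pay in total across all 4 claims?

#1 ($9,542): deductible takes $2,395, $7,147 remains; patient's 30% is $2,144.10. Patient owes $4,539.10 (running OOP $4,539.10). Plan pays $9,542 − $4,539.10 = $5,002.90.
#2 ($11,254): deductible already satisfied, so patient's share is 30% × $11,254 = $3,376.20. Patient owes $3,376.20 (running OOP $7,915.30). Insurer: $11,254 − $3,376.20 = $7,877.80.
#3 ($5,604): deductible met; 30% of $5,604 = $1,681.20. Cost to patient: $1,681.20. OOP to date $9,596.50. Plan pays $5,604 − $1,681.20 = $3,922.80.
#4 ($5,082): deductible met; 30% of $5,082 = $1,524.60. OOP would hit $11,121.10 > $10,800, so the cap limits the patient to $10,800 − $9,596.50 = $1,203.50. Insurer: $5,082 − $1,203.50 = $3,878.50.
Insurer total: $5,002.90 + $7,877.80 + $3,922.80 + $3,878.50 = $20,682.

$20,682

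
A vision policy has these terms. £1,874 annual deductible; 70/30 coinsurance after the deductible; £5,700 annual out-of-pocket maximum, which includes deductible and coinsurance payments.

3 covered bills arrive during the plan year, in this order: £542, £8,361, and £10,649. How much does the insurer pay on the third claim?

Claim 1 (£542): fully absorbed by the deductible. Member pays £542; OOP now £542. Plan pays £542 − £542 = £0.
Claim 2 (£8,361): deductible takes £1,332, £7,029 remains; member's 30% is £2,108.70. Member owes £3,440.70 (running OOP £3,982.70). Insurer: £8,361 − £3,440.70 = £4,920.30.
Claim 3 (£10,649): deductible met; 30% of £10,649 = £3,194.70. OOP would hit £7,177.40 > £5,700, so the cap limits the member to £5,700 − £3,982.70 = £1,717.30. Plan pays £10,649 − £1,717.30 = £8,931.70.

£8,931.70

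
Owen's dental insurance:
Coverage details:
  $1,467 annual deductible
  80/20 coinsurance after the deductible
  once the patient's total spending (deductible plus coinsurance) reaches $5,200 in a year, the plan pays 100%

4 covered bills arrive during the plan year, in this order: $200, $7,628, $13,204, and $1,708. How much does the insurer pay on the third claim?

$10,743.20

#1 ($200): fully absorbed by the deductible. Patient owes $200 (running OOP $200). Insurer: $200 − $200 = $0.
#2 ($7,628): deductible takes $1,267, $6,361 remains; patient's 20% is $1,272.20. Cost to patient: $2,539.20. OOP to date $2,739.20. Insurer: $7,628 − $2,539.20 = $5,088.80.
#3 ($13,204): deductible met; 20% of $13,204 = $2,640.80. Adding that to $2,739.20 gives $5,380, past the $5,200 cap; patient pays only $5,200 − $2,739.20 = $2,460.80. Plan pays $13,204 − $2,460.80 = $10,743.20.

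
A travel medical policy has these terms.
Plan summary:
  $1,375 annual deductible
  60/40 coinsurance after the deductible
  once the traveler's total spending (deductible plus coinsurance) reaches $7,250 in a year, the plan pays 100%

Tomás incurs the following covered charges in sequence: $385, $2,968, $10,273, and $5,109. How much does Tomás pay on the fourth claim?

$974.60

#1 ($385): fully absorbed by the deductible. Traveler owes $385 (running OOP $385).
#2 ($2,968): $990 to deductible, leaving $1,978; coinsurance $1,978 × 40% = $791.20. Traveler pays $1,781.20; OOP now $2,166.20.
#3 ($10,273): deductible met; 40% of $10,273 = $4,109.20. Cost to traveler: $4,109.20. OOP to date $6,275.40.
#4 ($5,109): 40% coinsurance on $5,109 = $2,043.60. Adding that to $6,275.40 gives $8,319, past the $7,250 cap; traveler pays only $7,250 − $6,275.40 = $974.60.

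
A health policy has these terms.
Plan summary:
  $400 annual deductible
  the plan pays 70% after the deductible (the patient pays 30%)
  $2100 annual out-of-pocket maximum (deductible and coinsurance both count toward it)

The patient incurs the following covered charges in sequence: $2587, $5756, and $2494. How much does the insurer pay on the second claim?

Claim 1 — $2587: $400 to deductible, leaving $2187; patient's 30% is $656.10. Patient pays $1056.10; OOP now $1056.10. Insurer: $2587 − $1056.10 = $1530.90.
Claim 2 — $5756: deductible already satisfied, so patient's share is 30% × $5756 = $1726.80. Adding that to $1056.10 gives $2782.90, past the $2100 cap; patient pays only $2100 − $1056.10 = $1043.90. Plan pays $5756 − $1043.90 = $4712.10.

$4712.10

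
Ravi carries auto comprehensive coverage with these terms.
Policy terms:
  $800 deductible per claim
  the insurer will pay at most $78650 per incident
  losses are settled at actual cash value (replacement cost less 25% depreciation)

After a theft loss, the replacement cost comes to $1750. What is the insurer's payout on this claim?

$512.50

Depreciate 25%: the covered value is $1750 × 0.75 = $1312.50.
After the deductible, $1312.50 − $800 = $512.50 remains.
$512.50 is within the $78650 limit, so the insurer pays $512.50.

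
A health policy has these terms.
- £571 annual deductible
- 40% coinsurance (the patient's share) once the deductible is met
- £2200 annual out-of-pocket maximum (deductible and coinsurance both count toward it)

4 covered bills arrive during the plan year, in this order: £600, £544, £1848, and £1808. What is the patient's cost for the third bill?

Claim 1 — £600: deductible takes £571, £29 remains; coinsurance £29 × 40% = £11.60. Patient owes £582.60 (running OOP £582.60).
Claim 2 — £544: deductible met; 40% of £544 = £217.60. Patient owes £217.60 (running OOP £800.20).
Claim 3 — £1848: 40% coinsurance on £1848 = £739.20. Cost to patient: £739.20. OOP to date £1539.40.

£739.20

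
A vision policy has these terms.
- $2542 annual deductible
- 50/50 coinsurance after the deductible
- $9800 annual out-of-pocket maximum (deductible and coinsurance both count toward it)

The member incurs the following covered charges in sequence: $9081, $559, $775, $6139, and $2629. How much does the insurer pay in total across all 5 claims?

$9383

Bill 1, $9081: deductible takes $2542, $6539 remains; coinsurance $6539 × 50% = $3269.50. Cost to member: $5811.50. OOP to date $5811.50. Insurer: $9081 − $5811.50 = $3269.50.
Bill 2, $559: 50% coinsurance on $559 = $279.50. Member pays $279.50; OOP now $6091. Insurer: $559 − $279.50 = $279.50.
Bill 3, $775: deductible already satisfied, so member's share is 50% × $775 = $387.50. Member owes $387.50 (running OOP $6478.50). Insurer: $775 − $387.50 = $387.50.
Bill 4, $6139: 50% coinsurance on $6139 = $3069.50. Cost to member: $3069.50. OOP to date $9548. Insurer: $6139 − $3069.50 = $3069.50.
Bill 5, $2629: deductible already satisfied, so member's share is 50% × $2629 = $1314.50. That would push OOP to $10862.50, over the $9800 cap, so member pays $9800 − $9548 = $252. Plan pays $2629 − $252 = $2377.
Insurer total = bills − member's total = $19183 − $9800 = $9383.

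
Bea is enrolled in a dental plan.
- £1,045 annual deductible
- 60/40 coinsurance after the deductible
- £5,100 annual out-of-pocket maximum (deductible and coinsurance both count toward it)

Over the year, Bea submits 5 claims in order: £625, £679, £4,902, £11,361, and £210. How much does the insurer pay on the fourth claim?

£9,370.40

Claim 1 (£625): entire amount goes to the deductible. Patient pays £625; OOP now £625. Insurer: £625 − £625 = £0.
Claim 2 (£679): deductible takes £420, £259 remains; patient's 40% is £103.60. Patient pays £523.60; OOP now £1,148.60. Insurer: £679 − £523.60 = £155.40.
Claim 3 (£4,902): 40% coinsurance on £4,902 = £1,960.80. Cost to patient: £1,960.80. OOP to date £3,109.40. Insurer: £4,902 − £1,960.80 = £2,941.20.
Claim 4 (£11,361): 40% coinsurance on £11,361 = £4,544.40. OOP would hit £7,653.80 > £5,100, so the cap limits the patient to £5,100 − £3,109.40 = £1,990.60. Insurer: £11,361 − £1,990.60 = £9,370.40.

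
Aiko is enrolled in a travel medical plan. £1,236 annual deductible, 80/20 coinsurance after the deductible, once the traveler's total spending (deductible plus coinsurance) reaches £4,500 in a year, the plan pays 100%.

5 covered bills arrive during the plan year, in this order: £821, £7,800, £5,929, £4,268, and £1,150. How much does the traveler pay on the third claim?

#1 (£821): entire amount goes to the deductible. Cost to traveler: £821. OOP to date £821.
#2 (£7,800): deductible takes £415, £7,385 remains; traveler's 20% is £1,477. Cost to traveler: £1,892. OOP to date £2,713.
#3 (£5,929): deductible already satisfied, so traveler's share is 20% × £5,929 = £1,185.80. Cost to traveler: £1,185.80. OOP to date £3,898.80.

£1,185.80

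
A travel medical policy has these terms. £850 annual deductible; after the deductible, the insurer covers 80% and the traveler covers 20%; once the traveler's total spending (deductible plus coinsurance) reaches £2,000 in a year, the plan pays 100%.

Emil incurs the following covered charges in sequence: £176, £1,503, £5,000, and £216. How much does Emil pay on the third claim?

£984.20

Bill 1, £176: fully absorbed by the deductible. Traveler pays £176; OOP now £176.
Bill 2, £1,503: £674 finishes the deductible; £829 goes to coinsurance; coinsurance £829 × 20% = £165.80. Cost to traveler: £839.80. OOP to date £1,015.80.
Bill 3, £5,000: deductible met; 20% of £5,000 = £1,000. Adding that to £1,015.80 gives £2,015.80, past the £2,000 cap; traveler pays only £2,000 − £1,015.80 = £984.20.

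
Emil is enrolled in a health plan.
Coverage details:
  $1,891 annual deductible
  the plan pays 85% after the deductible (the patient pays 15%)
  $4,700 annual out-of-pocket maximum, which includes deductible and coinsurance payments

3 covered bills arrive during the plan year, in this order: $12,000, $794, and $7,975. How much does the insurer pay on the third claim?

$6,801.45

Claim 1 — $12,000: $1,891 finishes the deductible; $10,109 goes to coinsurance; 15% of $10,109 = $1,516.35. Patient owes $3,407.35 (running OOP $3,407.35). Plan pays $12,000 − $3,407.35 = $8,592.65.
Claim 2 — $794: 15% coinsurance on $794 = $119.10. Patient owes $119.10 (running OOP $3,526.45). Plan pays $794 − $119.10 = $674.90.
Claim 3 — $7,975: deductible already satisfied, so patient's share is 15% × $7,975 = $1,196.25. That would push OOP to $4,722.70, over the $4,700 cap, so patient pays $4,700 − $3,526.45 = $1,173.55. Insurer: $7,975 − $1,173.55 = $6,801.45.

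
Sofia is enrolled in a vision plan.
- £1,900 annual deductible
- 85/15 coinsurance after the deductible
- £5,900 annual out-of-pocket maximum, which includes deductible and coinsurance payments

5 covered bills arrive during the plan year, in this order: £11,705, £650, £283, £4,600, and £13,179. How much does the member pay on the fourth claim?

Bill 1, £11,705: £1,900 to deductible, leaving £9,805; 15% of £9,805 = £1,470.75. Member pays £3,370.75; OOP now £3,370.75.
Bill 2, £650: deductible met; 15% of £650 = £97.50. Member pays £97.50; OOP now £3,468.25.
Bill 3, £283: 15% coinsurance on £283 = £42.45. Member pays £42.45; OOP now £3,510.70.
Bill 4, £4,600: deductible met; 15% of £4,600 = £690. Member owes £690 (running OOP £4,200.70).

£690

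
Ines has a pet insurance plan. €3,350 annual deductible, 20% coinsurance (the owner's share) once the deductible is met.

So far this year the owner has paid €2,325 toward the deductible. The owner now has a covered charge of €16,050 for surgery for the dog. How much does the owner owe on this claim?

€2,325 of the €3,350 deductible is already met, leaving €1,025.
After the €1,025 deductible portion, €16,050 − €1,025 = €15,025 is subject to coinsurance.
20% of €15,025 = €3,005 falls to the owner.
Owner responsibility: €1,025 + €3,005 = €4,030.

€4,030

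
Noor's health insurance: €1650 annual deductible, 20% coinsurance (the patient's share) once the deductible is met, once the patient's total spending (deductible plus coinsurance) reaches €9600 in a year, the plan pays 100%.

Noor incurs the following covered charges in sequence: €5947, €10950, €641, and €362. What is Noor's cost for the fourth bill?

€72.40

Bill 1, €5947: €1650 finishes the deductible; €4297 goes to coinsurance; coinsurance €4297 × 20% = €859.40. Cost to patient: €2509.40. OOP to date €2509.40.
Bill 2, €10950: deductible met; 20% of €10950 = €2190. Patient owes €2190 (running OOP €4699.40).
Bill 3, €641: 20% coinsurance on €641 = €128.20. Patient pays €128.20; OOP now €4827.60.
Bill 4, €362: deductible already satisfied, so patient's share is 20% × €362 = €72.40. Patient owes €72.40 (running OOP €4900).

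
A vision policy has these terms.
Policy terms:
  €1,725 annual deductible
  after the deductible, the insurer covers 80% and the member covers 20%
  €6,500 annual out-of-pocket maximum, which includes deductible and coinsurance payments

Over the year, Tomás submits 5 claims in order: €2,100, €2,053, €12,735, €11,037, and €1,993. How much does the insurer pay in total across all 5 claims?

Claim 1 (€2,100): €1,725 finishes the deductible; €375 goes to coinsurance; coinsurance €375 × 20% = €75. Member owes €1,800 (running OOP €1,800). Plan pays €2,100 − €1,800 = €300.
Claim 2 (€2,053): deductible already satisfied, so member's share is 20% × €2,053 = €410.60. Member owes €410.60 (running OOP €2,210.60). Insurer: €2,053 − €410.60 = €1,642.40.
Claim 3 (€12,735): 20% coinsurance on €12,735 = €2,547. Member owes €2,547 (running OOP €4,757.60). Plan pays €12,735 − €2,547 = €10,188.
Claim 4 (€11,037): 20% coinsurance on €11,037 = €2,207.40. That would push OOP to €6,965, over the €6,500 cap, so member pays €6,500 − €4,757.60 = €1,742.40. Plan pays €11,037 − €1,742.40 = €9,294.60.
Claim 5 (€1,993): 20% coinsurance on €1,993 = €398.60. That would push OOP to €6,898.60, over the €6,500 cap, so member pays €6,500 − €6,500 = €0. Plan pays €1,993 − €0 = €1,993.
Insurer total = bills − member's total = €29,918 − €6,500 = €23,418.

€23,418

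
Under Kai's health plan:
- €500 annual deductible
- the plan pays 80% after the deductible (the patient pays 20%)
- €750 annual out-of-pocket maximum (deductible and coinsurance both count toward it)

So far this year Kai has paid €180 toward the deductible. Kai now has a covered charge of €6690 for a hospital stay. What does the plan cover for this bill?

€6120

Deductible still to meet: €500 − €180 = €320.
After the €320 deductible portion, €6690 − €320 = €6370 is subject to coinsurance.
Patient's 20% share of €6370 is €1274.
Patient responsibility before any cap: €320 + €1274 = €1594.
Year-to-date out-of-pocket would reach €180 + €1594 = €1774, above the €750 maximum, so the patient pays only €750 − €180 = €570.
The plan picks up €6690 − €570 = €6120.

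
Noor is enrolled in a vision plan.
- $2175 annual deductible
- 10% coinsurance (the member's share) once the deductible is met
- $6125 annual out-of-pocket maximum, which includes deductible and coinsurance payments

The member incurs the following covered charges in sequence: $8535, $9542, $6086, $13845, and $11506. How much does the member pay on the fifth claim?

Claim 1 ($8535): $2175 to deductible, leaving $6360; coinsurance $6360 × 10% = $636. Cost to member: $2811. OOP to date $2811.
Claim 2 ($9542): 10% coinsurance on $9542 = $954.20. Cost to member: $954.20. OOP to date $3765.20.
Claim 3 ($6086): 10% coinsurance on $6086 = $608.60. Cost to member: $608.60. OOP to date $4373.80.
Claim 4 ($13845): 10% coinsurance on $13845 = $1384.50. Member pays $1384.50; OOP now $5758.30.
Claim 5 ($11506): deductible already satisfied, so member's share is 10% × $11506 = $1150.60. That would push OOP to $6908.90, over the $6125 cap, so member pays $6125 − $5758.30 = $366.70.

$366.70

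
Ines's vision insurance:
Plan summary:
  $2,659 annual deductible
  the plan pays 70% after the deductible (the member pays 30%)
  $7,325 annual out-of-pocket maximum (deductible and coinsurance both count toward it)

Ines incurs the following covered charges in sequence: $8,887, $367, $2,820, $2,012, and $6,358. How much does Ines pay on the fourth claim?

$603.60

Bill 1, $8,887: deductible takes $2,659, $6,228 remains; coinsurance $6,228 × 30% = $1,868.40. Cost to member: $4,527.40. OOP to date $4,527.40.
Bill 2, $367: deductible met; 30% of $367 = $110.10. Member pays $110.10; OOP now $4,637.50.
Bill 3, $2,820: deductible already satisfied, so member's share is 30% × $2,820 = $846. Member owes $846 (running OOP $5,483.50).
Bill 4, $2,012: deductible met; 30% of $2,012 = $603.60. Member owes $603.60 (running OOP $6,087.10).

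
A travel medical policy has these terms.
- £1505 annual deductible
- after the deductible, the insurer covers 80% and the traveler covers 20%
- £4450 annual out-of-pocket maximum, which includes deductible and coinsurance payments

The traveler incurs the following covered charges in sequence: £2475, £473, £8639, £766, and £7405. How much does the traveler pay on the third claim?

£1727.80

Bill 1, £2475: deductible takes £1505, £970 remains; coinsurance £970 × 20% = £194. Traveler owes £1699 (running OOP £1699).
Bill 2, £473: deductible met; 20% of £473 = £94.60. Traveler pays £94.60; OOP now £1793.60.
Bill 3, £8639: 20% coinsurance on £8639 = £1727.80. Traveler owes £1727.80 (running OOP £3521.40).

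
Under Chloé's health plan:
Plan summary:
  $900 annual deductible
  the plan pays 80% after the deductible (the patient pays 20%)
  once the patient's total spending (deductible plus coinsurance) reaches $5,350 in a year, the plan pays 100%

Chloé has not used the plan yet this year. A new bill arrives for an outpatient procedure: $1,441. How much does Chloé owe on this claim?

$1,008.20

The full $900 deductible is still open; $900 of this bill applies to it.
The remaining $541 (= $1,441 − $900) moves to coinsurance.
Patient's 20% share of $541 is $108.20.
So the patient owes $900 + $108.20 = $1,008.20 before any cap.
Year-to-date out-of-pocket becomes $0 + $1,008.20 = $1,008.20, still under the $5,350 maximum, so no cap applies.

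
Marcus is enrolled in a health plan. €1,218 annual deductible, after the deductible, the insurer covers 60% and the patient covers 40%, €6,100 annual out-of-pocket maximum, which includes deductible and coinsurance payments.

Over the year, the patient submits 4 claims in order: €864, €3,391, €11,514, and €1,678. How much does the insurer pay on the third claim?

Claim 1 (€864): fully absorbed by the deductible. Patient pays €864; OOP now €864. Insurer: €864 − €864 = €0.
Claim 2 (€3,391): deductible takes €354, €3,037 remains; patient's 40% is €1,214.80. Patient pays €1,568.80; OOP now €2,432.80. Insurer: €3,391 − €1,568.80 = €1,822.20.
Claim 3 (€11,514): 40% coinsurance on €11,514 = €4,605.60. That would push OOP to €7,038.40, over the €6,100 cap, so patient pays €6,100 − €2,432.80 = €3,667.20. Plan pays €11,514 − €3,667.20 = €7,846.80.

€7,846.80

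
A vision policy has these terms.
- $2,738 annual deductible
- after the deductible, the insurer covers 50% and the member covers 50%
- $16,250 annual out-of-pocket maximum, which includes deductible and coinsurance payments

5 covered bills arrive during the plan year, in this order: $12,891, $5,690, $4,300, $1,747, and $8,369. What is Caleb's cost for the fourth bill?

$873.50

Claim 1 ($12,891): deductible takes $2,738, $10,153 remains; member's 50% is $5,076.50. Member pays $7,814.50; OOP now $7,814.50.
Claim 2 ($5,690): deductible already satisfied, so member's share is 50% × $5,690 = $2,845. Member owes $2,845 (running OOP $10,659.50).
Claim 3 ($4,300): deductible met; 50% of $4,300 = $2,150. Cost to member: $2,150. OOP to date $12,809.50.
Claim 4 ($1,747): deductible met; 50% of $1,747 = $873.50. Member pays $873.50; OOP now $13,683.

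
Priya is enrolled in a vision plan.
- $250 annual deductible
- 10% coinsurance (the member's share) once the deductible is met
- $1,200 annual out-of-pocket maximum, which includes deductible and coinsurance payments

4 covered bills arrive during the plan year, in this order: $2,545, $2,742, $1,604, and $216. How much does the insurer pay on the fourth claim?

$194.40

Bill 1, $2,545: $250 to deductible, leaving $2,295; 10% of $2,295 = $229.50. Member owes $479.50 (running OOP $479.50). Insurer: $2,545 − $479.50 = $2,065.50.
Bill 2, $2,742: 10% coinsurance on $2,742 = $274.20. Member owes $274.20 (running OOP $753.70). Plan pays $2,742 − $274.20 = $2,467.80.
Bill 3, $1,604: deductible met; 10% of $1,604 = $160.40. Member pays $160.40; OOP now $914.10. Insurer: $1,604 − $160.40 = $1,443.60.
Bill 4, $216: deductible met; 10% of $216 = $21.60. Member owes $21.60 (running OOP $935.70). Plan pays $216 − $21.60 = $194.40.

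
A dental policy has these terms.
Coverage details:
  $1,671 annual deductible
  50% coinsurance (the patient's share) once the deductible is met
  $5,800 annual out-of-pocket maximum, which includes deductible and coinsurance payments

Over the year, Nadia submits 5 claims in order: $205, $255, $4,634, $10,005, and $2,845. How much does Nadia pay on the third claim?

$2,922.50

#1 ($205): fully absorbed by the deductible. Cost to patient: $205. OOP to date $205.
#2 ($255): all of it applies to the deductible. Cost to patient: $255. OOP to date $460.
#3 ($4,634): $1,211 to deductible, leaving $3,423; 50% of $3,423 = $1,711.50. Cost to patient: $2,922.50. OOP to date $3,382.50.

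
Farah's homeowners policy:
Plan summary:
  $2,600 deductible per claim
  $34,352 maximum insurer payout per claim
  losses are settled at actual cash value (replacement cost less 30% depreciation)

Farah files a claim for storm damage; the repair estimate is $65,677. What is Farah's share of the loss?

$31,325

Depreciate 30%: the covered value is $65,677 × 0.7 = $45,973.90.
Subtract the deductible: $45,973.90 − $2,600 = $43,373.90.
$43,373.90 exceeds the $34,352 limit, so the insurer pays the limit: $34,352.
Homeowner's share is the uncovered remainder: $65,677 − $34,352 = $31,325.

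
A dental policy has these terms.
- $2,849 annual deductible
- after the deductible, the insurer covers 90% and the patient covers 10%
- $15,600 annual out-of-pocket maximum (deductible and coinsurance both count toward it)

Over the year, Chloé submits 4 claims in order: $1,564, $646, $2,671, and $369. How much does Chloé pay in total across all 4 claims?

$3,089.10

#1 ($1,564): entire amount goes to the deductible. Patient pays $1,564; OOP now $1,564.
#2 ($646): entire amount goes to the deductible. Cost to patient: $646. OOP to date $2,210.
#3 ($2,671): deductible takes $639, $2,032 remains; patient's 10% is $203.20. Cost to patient: $842.20. OOP to date $3,052.20.
#4 ($369): 10% coinsurance on $369 = $36.90. Patient pays $36.90; OOP now $3,089.10.
Total paid by the patient: $1,564 + $646 + $842.20 + $36.90 = $3,089.10.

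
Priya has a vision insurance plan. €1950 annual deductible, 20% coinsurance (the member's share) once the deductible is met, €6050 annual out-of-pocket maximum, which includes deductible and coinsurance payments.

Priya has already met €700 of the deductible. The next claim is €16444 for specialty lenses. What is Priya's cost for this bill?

€700 of the €1950 deductible is already met, leaving €1250.
The remaining €15194 (= €16444 − €1250) moves to coinsurance.
20% of €15194 = €3038.80 falls to the member.
So the member owes €1250 + €3038.80 = €4288.80 before any cap.
Year-to-date out-of-pocket becomes €700 + €4288.80 = €4988.80, still under the €6050 maximum, so no cap applies.

€4288.80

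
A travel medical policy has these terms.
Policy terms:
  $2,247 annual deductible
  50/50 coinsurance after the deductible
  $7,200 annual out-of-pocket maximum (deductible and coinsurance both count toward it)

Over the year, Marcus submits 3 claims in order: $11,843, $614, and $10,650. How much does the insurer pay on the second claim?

$459

Claim 1 ($11,843): $2,247 finishes the deductible; $9,596 goes to coinsurance; 50% of $9,596 = $4,798. Traveler pays $7,045; OOP now $7,045. Plan pays $11,843 − $7,045 = $4,798.
Claim 2 ($614): 50% coinsurance on $614 = $307. That would push OOP to $7,352, over the $7,200 cap, so traveler pays $7,200 − $7,045 = $155. Plan pays $614 − $155 = $459.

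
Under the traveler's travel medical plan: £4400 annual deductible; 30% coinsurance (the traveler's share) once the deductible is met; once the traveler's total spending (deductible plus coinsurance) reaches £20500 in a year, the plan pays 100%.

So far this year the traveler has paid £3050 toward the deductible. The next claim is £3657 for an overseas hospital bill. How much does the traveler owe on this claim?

£3050 of the £4400 deductible is already met, leaving £1350.
That leaves £3657 − £1350 = £2307 for coinsurance.
30% of £2307 = £692.10 falls to the traveler.
Traveler responsibility before any cap: £1350 + £692.10 = £2042.10.
Cumulative spending £3050 + £2042.10 = £5092.10 stays under the £20500 maximum.

£2042.10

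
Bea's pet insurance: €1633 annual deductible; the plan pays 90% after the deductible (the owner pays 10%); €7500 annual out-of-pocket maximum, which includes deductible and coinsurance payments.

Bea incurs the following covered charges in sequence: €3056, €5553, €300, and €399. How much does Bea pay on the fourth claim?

€39.90

Claim 1 (€3056): deductible takes €1633, €1423 remains; coinsurance €1423 × 10% = €142.30. Cost to owner: €1775.30. OOP to date €1775.30.
Claim 2 (€5553): deductible met; 10% of €5553 = €555.30. Owner pays €555.30; OOP now €2330.60.
Claim 3 (€300): deductible met; 10% of €300 = €30. Cost to owner: €30. OOP to date €2360.60.
Claim 4 (€399): deductible already satisfied, so owner's share is 10% × €399 = €39.90. Owner owes €39.90 (running OOP €2400.50).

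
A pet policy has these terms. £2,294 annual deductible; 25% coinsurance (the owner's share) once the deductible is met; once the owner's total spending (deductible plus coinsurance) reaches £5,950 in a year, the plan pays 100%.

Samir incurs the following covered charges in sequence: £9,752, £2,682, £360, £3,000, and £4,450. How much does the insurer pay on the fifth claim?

Claim 1 — £9,752: £2,294 finishes the deductible; £7,458 goes to coinsurance; owner's 25% is £1,864.50. Owner pays £4,158.50; OOP now £4,158.50. Insurer: £9,752 − £4,158.50 = £5,593.50.
Claim 2 — £2,682: 25% coinsurance on £2,682 = £670.50. Cost to owner: £670.50. OOP to date £4,829. Insurer: £2,682 − £670.50 = £2,011.50.
Claim 3 — £360: deductible already satisfied, so owner's share is 25% × £360 = £90. Owner owes £90 (running OOP £4,919). Plan pays £360 − £90 = £270.
Claim 4 — £3,000: deductible met; 25% of £3,000 = £750. Cost to owner: £750. OOP to date £5,669. Plan pays £3,000 − £750 = £2,250.
Claim 5 — £4,450: deductible met; 25% of £4,450 = £1,112.50. That would push OOP to £6,781.50, over the £5,950 cap, so owner pays £5,950 − £5,669 = £281. Plan pays £4,450 − £281 = £4,169.

£4,169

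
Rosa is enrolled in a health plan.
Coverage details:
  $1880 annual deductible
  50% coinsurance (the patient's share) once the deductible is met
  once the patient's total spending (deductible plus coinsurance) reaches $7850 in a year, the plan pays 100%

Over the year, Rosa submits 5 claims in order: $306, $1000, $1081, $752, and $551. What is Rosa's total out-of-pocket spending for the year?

$2785

Claim 1 ($306): fully absorbed by the deductible. Patient pays $306; OOP now $306.
Claim 2 ($1000): all of it applies to the deductible. Patient owes $1000 (running OOP $1306).
Claim 3 ($1081): deductible takes $574, $507 remains; coinsurance $507 × 50% = $253.50. Patient pays $827.50; OOP now $2133.50.
Claim 4 ($752): deductible met; 50% of $752 = $376. Patient pays $376; OOP now $2509.50.
Claim 5 ($551): 50% coinsurance on $551 = $275.50. Cost to patient: $275.50. OOP to date $2785.
Total paid by the patient: $306 + $1000 + $827.50 + $376 + $275.50 = $2785.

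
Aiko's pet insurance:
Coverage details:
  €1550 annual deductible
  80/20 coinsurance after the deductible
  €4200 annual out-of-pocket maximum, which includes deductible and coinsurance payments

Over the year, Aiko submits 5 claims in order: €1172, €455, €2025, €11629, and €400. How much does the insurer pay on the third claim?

€1620

Claim 1 — €1172: all of it applies to the deductible. Cost to owner: €1172. OOP to date €1172. Insurer: €1172 − €1172 = €0.
Claim 2 — €455: deductible takes €378, €77 remains; coinsurance €77 × 20% = €15.40. Owner owes €393.40 (running OOP €1565.40). Plan pays €455 − €393.40 = €61.60.
Claim 3 — €2025: deductible already satisfied, so owner's share is 20% × €2025 = €405. Cost to owner: €405. OOP to date €1970.40. Plan pays €2025 − €405 = €1620.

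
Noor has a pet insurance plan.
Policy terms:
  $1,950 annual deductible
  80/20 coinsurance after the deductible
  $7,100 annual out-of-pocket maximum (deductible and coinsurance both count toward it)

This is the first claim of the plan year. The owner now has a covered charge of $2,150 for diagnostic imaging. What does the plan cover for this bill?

The full $1,950 deductible is still open; $1,950 of this bill applies to it.
The remaining $200 (= $2,150 − $1,950) moves to coinsurance.
Coinsurance: $200 × 20% = $40.
That puts the owner's cost at $1,950 + $40 = $1,990 before any cap.
Year-to-date out-of-pocket becomes $0 + $1,990 = $1,990, still under the $7,100 maximum, so no cap applies.
The insurer covers the remainder: $2,150 − $1,990 = $160.

$160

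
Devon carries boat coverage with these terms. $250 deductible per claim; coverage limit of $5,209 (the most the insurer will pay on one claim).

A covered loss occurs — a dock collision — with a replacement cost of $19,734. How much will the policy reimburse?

Less the $250 deductible: $19,734 − $250 = $19,484.
Since $19,484 > $5,209, the payout is capped at $5,209.

$5,209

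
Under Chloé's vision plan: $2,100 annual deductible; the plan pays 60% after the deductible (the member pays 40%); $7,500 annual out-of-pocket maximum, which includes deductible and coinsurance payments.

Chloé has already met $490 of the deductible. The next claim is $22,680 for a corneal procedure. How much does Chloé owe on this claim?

$7,010

Deductible still to meet: $2,100 − $490 = $1,610.
The remaining $21,070 (= $22,680 − $1,610) moves to coinsurance.
Coinsurance: $21,070 × 40% = $8,428.
That puts the member's cost at $1,610 + $8,428 = $10,038 before any cap.
That would bring total out-of-pocket to $10,528, past the $7,500 cap. The member is capped at $7,500 − $490 = $7,010 on this claim.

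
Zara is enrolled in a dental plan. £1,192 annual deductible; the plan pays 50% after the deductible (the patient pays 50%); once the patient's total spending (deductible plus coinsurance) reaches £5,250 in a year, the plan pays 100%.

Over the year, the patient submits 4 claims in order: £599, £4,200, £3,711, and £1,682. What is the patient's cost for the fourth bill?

#1 (£599): entire amount goes to the deductible. Cost to patient: £599. OOP to date £599.
#2 (£4,200): £593 finishes the deductible; £3,607 goes to coinsurance; coinsurance £3,607 × 50% = £1,803.50. Patient pays £2,396.50; OOP now £2,995.50.
#3 (£3,711): deductible already satisfied, so patient's share is 50% × £3,711 = £1,855.50. Patient pays £1,855.50; OOP now £4,851.
#4 (£1,682): 50% coinsurance on £1,682 = £841. OOP would hit £5,692 > £5,250, so the cap limits the patient to £5,250 − £4,851 = £399.

£399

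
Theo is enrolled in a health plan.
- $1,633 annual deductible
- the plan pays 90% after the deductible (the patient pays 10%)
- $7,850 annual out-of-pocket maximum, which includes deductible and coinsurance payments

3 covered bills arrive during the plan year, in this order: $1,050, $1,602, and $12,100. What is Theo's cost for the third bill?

$1,210

Claim 1 — $1,050: all of it applies to the deductible. Patient pays $1,050; OOP now $1,050.
Claim 2 — $1,602: $583 to deductible, leaving $1,019; 10% of $1,019 = $101.90. Cost to patient: $684.90. OOP to date $1,734.90.
Claim 3 — $12,100: 10% coinsurance on $12,100 = $1,210. Patient owes $1,210 (running OOP $2,944.90).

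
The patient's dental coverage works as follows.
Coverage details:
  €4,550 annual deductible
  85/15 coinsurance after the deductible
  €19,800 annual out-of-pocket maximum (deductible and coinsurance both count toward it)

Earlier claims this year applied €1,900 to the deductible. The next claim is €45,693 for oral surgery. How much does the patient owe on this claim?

€1,900 of the €4,550 deductible is already met, leaving €2,650.
The remaining €43,043 (= €45,693 − €2,650) moves to coinsurance.
15% of €43,043 = €6,456.45 falls to the patient.
Patient responsibility before any cap: €2,650 + €6,456.45 = €9,106.45.
Year-to-date out-of-pocket becomes €1,900 + €9,106.45 = €11,006.45, still under the €19,800 maximum, so no cap applies.

€9,106.45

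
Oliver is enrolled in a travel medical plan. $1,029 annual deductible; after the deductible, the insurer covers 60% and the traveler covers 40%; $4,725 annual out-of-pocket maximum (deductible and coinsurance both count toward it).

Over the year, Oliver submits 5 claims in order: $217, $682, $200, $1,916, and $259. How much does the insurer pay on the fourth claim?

Bill 1, $217: fully absorbed by the deductible. Cost to traveler: $217. OOP to date $217. Plan pays $217 − $217 = $0.
Bill 2, $682: all of it applies to the deductible. Traveler owes $682 (running OOP $899). Insurer: $682 − $682 = $0.
Bill 3, $200: $130 finishes the deductible; $70 goes to coinsurance; 40% of $70 = $28. Traveler owes $158 (running OOP $1,057). Plan pays $200 − $158 = $42.
Bill 4, $1,916: 40% coinsurance on $1,916 = $766.40. Cost to traveler: $766.40. OOP to date $1,823.40. Insurer: $1,916 − $766.40 = $1,149.60.

$1,149.60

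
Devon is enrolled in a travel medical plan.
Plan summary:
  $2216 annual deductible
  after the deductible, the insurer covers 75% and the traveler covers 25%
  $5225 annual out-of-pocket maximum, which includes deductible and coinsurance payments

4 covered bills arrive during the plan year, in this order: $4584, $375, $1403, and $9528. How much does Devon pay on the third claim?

$350.75

Claim 1 ($4584): $2216 finishes the deductible; $2368 goes to coinsurance; 25% of $2368 = $592. Traveler owes $2808 (running OOP $2808).
Claim 2 ($375): deductible already satisfied, so traveler's share is 25% × $375 = $93.75. Cost to traveler: $93.75. OOP to date $2901.75.
Claim 3 ($1403): deductible already satisfied, so traveler's share is 25% × $1403 = $350.75. Cost to traveler: $350.75. OOP to date $3252.50.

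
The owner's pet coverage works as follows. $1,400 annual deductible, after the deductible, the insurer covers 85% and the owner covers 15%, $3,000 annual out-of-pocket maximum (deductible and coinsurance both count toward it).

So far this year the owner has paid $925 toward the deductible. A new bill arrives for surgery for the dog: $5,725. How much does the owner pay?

$925 of the $1,400 deductible is already met, leaving $475.
After the $475 deductible portion, $5,725 − $475 = $5,250 is subject to coinsurance.
15% of $5,250 = $787.50 falls to the owner.
That puts the owner's cost at $475 + $787.50 = $1,262.50 before any cap.
Year-to-date out-of-pocket becomes $925 + $1,262.50 = $2,187.50, still under the $3,000 maximum, so no cap applies.

$1,262.50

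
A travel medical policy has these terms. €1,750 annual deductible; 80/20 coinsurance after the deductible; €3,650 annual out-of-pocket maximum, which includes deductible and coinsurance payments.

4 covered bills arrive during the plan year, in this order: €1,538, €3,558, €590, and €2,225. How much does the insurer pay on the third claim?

€472

Claim 1 (€1,538): all of it applies to the deductible. Traveler pays €1,538; OOP now €1,538. Insurer: €1,538 − €1,538 = €0.
Claim 2 (€3,558): deductible takes €212, €3,346 remains; coinsurance €3,346 × 20% = €669.20. Traveler owes €881.20 (running OOP €2,419.20). Plan pays €3,558 − €881.20 = €2,676.80.
Claim 3 (€590): deductible already satisfied, so traveler's share is 20% × €590 = €118. Traveler pays €118; OOP now €2,537.20. Plan pays €590 − €118 = €472.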